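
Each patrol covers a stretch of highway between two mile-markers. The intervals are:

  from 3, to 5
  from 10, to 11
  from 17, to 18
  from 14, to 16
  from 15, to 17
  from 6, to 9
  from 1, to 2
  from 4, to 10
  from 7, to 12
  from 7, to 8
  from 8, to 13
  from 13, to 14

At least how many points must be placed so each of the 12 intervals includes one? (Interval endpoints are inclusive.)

Sorted: [1,2] [3,5] [7,8] [6,9] [4,10] [10,11] [7,12] [8,13] [13,14] [14,16] [15,17] [17,18]
{[1,2]} hit by 2; {[3,5]} hit by 5; {[7,8],[6,9],[4,10]} hit by 8; {[10,11],[7,12],[8,13]} hit by 11; {[13,14],[14,16]} hit by 14; {[15,17],[17,18]} hit by 17.
Points: 2, 5, 8, 11, 14, 17 (6 total).

6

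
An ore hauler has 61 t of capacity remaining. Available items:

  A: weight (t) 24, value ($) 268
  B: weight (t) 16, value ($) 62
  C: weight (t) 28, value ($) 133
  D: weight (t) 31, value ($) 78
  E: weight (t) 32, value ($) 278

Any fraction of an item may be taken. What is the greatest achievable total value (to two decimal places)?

Order: A (268/24=11.17) > E (278/32=8.69) > C (133/28=4.75) > B (62/16=3.88) > D (78/31=2.52)
Fill: take A (24 @ 268) → take E (32 @ 278) → take 5/28 of C → 23.75; 61/61 used.
Total value = 569.75

569.75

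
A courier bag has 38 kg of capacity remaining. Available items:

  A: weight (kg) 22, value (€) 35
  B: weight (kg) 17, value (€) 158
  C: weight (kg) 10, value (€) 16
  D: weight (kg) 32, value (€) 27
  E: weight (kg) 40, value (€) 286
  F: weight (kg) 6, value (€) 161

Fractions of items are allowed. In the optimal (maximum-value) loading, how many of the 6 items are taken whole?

2

Order: F (161/6=26.83) > B (158/17=9.29) > E (286/40=7.15) > C (16/10=1.60) > A (35/22=1.59) > D (27/32=0.84)
Fill: take F (6 @ 161) → take B (17 @ 158) → take 15/40 of E → 107.25; 38/38 used.
2 item(s) taken whole; one partial (take 15/40 of E).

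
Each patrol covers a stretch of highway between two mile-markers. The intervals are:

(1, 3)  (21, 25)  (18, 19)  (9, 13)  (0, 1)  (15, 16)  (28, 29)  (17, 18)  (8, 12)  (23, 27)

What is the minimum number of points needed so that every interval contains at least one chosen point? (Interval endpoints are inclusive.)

By right end: [0,1]  [1,3]  [8,12]  [9,13]  [15,16]  [17,18]  [18,19]  [21,25]  [23,27]  [28,29]
[0,1] uncovered → point at 1; [8,12] uncovered → point at 12; [15,16] uncovered → point at 16; [17,18] uncovered → point at 18; [21,25] uncovered → point at 25; [28,29] uncovered → point at 29.
Points: 1, 12, 16, 18, 25, 29 (6 total).

6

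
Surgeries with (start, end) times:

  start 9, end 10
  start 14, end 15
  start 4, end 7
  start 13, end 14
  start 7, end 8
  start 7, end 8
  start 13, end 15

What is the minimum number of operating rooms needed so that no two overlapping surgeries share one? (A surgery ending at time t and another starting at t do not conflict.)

2

Count concurrent intervals with a sweep; the peak is the room count.
Events (time:±→running): 4:+→1 7:-→0 7:+→1 7:+→2 … peak 2.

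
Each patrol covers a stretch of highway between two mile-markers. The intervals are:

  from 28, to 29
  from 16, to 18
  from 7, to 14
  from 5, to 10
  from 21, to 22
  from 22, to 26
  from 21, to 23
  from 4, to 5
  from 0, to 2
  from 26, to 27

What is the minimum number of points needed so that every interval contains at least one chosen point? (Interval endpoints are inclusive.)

Sort by right endpoint; whenever an interval is uncovered, place a point at its right end.
Sorted: [0,2] [4,5] [5,10] [7,14] [16,18] [21,22] [21,23] [22,26] [26,27] [28,29]
{[0,2]} hit by 2; {[4,5],[5,10]} hit by 5; {[7,14]} hit by 14; {[16,18]} hit by 18; {[21,22],[21,23],[22,26]} hit by 22; {[26,27]} hit by 27; {[28,29]} hit by 29.
Points: 2, 5, 14, 18, 22, 27, 29 (7 total).

7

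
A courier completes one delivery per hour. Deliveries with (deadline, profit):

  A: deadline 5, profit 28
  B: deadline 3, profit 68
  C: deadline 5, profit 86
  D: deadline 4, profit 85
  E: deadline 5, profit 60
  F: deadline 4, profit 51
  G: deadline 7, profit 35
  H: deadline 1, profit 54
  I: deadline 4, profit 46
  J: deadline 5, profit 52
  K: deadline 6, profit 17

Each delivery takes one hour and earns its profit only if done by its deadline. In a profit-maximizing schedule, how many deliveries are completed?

7

By profit: C(d5,86), D(d4,85), B(d3,68), E(d5,60), H(d1,54), J(d5,52), F(d4,51), I(d4,46), G(d7,35), A(d5,28), K(d6,17)
C→slot 5; D→slot 4; B→slot 3; E→slot 2; H→slot 1; J skipped; F skipped; I skipped; G→slot 7; A skipped; K→slot 6.
7 of 11 scheduled.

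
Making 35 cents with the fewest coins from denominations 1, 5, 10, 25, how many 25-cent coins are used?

1

Use the largest denomination that fits, subtract, and repeat.
35 − 1×25→10 − 1×10→0
Count of 25: 1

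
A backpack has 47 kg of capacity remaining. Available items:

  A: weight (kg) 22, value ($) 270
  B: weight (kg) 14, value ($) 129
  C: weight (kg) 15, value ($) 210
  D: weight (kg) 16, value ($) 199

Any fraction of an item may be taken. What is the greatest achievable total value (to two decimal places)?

605.36

Sort by value per unit weight and fill in that order.
Ratios (sorted): C 14.00, D 12.44, A 12.27, B 9.21
take C (15 @ 210); take D (16 @ 199); take 16/22 of A → 196.36. Capacity used 47/47.
Total value = 605.36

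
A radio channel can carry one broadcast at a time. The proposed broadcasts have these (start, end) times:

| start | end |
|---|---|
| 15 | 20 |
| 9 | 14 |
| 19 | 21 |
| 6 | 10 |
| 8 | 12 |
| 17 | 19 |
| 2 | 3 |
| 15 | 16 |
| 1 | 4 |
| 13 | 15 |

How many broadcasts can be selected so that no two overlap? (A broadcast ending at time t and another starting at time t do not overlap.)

Sort by end time and greedily take each interval whose start is ≥ the last chosen end.
By end time: (2,3), (1,4), (6,10), (8,12), (9,14), (13,15), (15,16), (17,19), (15,20), (19,21).
Pick (2,3); next start ≥ 3 → (6,10); next start ≥ 10 → (13,15); next start ≥ 15 → (15,16); next start ≥ 16 → (17,19); next start ≥ 19 → (19,21).
Selected 6 broadcasts.

6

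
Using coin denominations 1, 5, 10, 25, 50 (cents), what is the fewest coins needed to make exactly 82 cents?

Use the largest denomination that fits, subtract, and repeat.
82 − 1×50→32 − 1×25→7 − 1×5→2 − 2×1→0
Total coins = 1 + 1 + 1 + 2 = 5

5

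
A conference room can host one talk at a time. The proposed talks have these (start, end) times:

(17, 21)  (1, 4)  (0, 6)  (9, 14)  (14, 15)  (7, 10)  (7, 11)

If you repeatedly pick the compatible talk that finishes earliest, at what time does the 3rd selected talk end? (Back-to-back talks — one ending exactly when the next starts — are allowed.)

15

Sorted by end: (1,4)  (0,6)  (7,10)  (7,11)  (9,14)  (14,15)  (17,21)
take (1,4); take (7,10); skip (7,11); take (14,15); take (17,21).
Selected: (1,4) (7,10) (14,15) (17,21)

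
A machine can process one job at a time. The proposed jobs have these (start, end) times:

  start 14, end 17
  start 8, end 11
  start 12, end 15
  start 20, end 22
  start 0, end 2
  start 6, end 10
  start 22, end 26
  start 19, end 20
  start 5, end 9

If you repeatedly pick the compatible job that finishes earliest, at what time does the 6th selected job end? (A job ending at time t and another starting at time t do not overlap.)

26

Greedy by earliest finish: after sorting by end time, pick each interval compatible with the last pick.
Sorted by end: (0,2)  (5,9)  (6,10)  (8,11)  (12,15)  (14,17)  (19,20)  (20,22)  (22,26)
take (0,2); take (5,9); take (12,15); skip (14,17); take (19,20); take (20,22); take (22,26).
Selected: (0,2) (5,9) (12,15) (19,20) (20,22) (22,26)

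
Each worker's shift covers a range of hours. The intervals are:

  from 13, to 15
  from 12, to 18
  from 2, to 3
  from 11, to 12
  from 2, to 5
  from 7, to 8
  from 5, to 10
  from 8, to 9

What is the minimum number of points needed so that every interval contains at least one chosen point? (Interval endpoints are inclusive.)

By right end: [2,3]  [2,5]  [7,8]  [8,9]  [5,10]  [11,12]  [13,15]  [12,18]
[2,3] uncovered → point at 3; [7,8] uncovered → point at 8; [11,12] uncovered → point at 12; [13,15] uncovered → point at 15.
Points: 3, 8, 12, 15 (4 total).

4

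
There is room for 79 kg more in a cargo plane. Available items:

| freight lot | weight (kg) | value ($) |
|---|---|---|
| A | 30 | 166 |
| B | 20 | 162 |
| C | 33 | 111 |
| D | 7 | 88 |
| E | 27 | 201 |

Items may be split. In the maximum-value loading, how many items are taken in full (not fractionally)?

3

Greedy by value/weight ratio, highest first.
Order: D (88/7=12.57) > B (162/20=8.10) > E (201/27=7.44) > A (166/30=5.53) > C (111/33=3.36)
Fill: take D (7 @ 88) → take B (20 @ 162) → take E (27 @ 201) → take 25/30 of A → 138.33; 79/79 used.
3 item(s) taken whole; one partial (take 25/30 of A).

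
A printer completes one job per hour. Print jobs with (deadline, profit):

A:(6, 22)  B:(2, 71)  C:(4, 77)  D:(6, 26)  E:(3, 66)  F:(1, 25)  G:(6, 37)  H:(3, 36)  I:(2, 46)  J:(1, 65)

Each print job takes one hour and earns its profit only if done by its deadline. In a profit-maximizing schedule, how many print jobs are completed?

6

Sort by profit descending; place each in the latest free slot ≤ its deadline.
By profit: C(d4,77), B(d2,71), E(d3,66), J(d1,65), I(d2,46), G(d6,37), H(d3,36), D(d6,26), F(d1,25), A(d6,22)
C→slot 4; B→slot 2; E→slot 3; J→slot 1; I skipped; G→slot 6; H skipped; D→slot 5; F skipped; A skipped.
6 of 10 scheduled.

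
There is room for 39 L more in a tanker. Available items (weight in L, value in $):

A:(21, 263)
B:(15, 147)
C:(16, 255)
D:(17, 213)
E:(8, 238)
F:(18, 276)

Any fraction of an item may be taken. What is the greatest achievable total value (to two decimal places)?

723.00

Sort by value per unit weight and fill in that order.
Order: E (238/8=29.75) > C (255/16=15.94) > F (276/18=15.33) > D (213/17=12.53) > A (263/21=12.52) > B (147/15=9.80)
Fill: take E (8 @ 238) → take C (16 @ 255) → take 15/18 of F → 230.00; 39/39 used.
Total value = 723.00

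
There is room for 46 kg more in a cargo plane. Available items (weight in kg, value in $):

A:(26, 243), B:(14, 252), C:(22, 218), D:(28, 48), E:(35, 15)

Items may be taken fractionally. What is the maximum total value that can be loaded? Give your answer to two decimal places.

563.46

Sort by value per unit weight and fill in that order.
Ratios (sorted): B 18.00, C 9.91, A 9.35, D 1.71, E 0.43
take B (14 @ 252); take C (22 @ 218); take 10/26 of A → 93.46. Capacity used 46/46.
Total value = 563.46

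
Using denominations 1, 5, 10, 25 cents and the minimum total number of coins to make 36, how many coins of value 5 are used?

0

Greedy: take as many of the largest coin as possible, then repeat with the remainder.
36 − 1×25→11 − 1×10→1 − 1×1→0
Count of 5: 0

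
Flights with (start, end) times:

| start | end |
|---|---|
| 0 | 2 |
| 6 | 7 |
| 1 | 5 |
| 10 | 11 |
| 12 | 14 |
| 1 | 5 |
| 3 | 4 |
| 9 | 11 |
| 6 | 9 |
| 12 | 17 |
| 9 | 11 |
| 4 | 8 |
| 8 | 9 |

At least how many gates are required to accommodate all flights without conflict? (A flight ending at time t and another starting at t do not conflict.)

Count concurrent intervals with a sweep; the peak is the room count.
Events (time:±→running): 0:+→1 1:+→2 1:+→3 … peak 3.

3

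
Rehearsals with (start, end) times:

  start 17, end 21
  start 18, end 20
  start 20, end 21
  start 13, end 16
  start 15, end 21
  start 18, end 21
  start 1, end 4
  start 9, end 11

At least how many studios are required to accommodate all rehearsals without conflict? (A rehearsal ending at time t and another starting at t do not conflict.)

Events (time:±→running): 1:+→1 4:-→0 9:+→1 11:-→0 13:+→1 15:+→2 16:-→1 17:+→2 18:+→3 18:+→4 … peak 4.

4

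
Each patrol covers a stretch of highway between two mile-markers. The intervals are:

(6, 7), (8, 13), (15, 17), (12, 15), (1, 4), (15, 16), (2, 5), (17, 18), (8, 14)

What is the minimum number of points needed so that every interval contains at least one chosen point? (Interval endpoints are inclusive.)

Process intervals by earliest right end; each time one isn't hit yet, stab at its right endpoint.
Sorted: [1,4] [2,5] [6,7] [8,13] [8,14] [12,15] [15,16] [15,17] [17,18]
{[1,4],[2,5]} hit by 4; {[6,7]} hit by 7; {[8,13],[8,14],[12,15]} hit by 13; {[15,16],[15,17]} hit by 16; {[17,18]} hit by 18.
Points: 4, 7, 13, 16, 18 (5 total).

5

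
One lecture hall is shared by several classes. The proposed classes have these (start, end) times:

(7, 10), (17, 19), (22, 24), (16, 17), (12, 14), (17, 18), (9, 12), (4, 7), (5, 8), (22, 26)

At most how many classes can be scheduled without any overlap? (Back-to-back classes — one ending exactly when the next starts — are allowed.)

Sort by end time and greedily take each interval whose start is ≥ the last chosen end.
Sorted by end: (4,7)  (5,8)  (7,10)  (9,12)  (12,14)  (16,17)  (17,18)  (17,19)  (22,24)  (22,26)
take (4,7); take (7,10); take (12,14); take (16,17); take (17,18); take (22,24).
Selected 6 classes.

6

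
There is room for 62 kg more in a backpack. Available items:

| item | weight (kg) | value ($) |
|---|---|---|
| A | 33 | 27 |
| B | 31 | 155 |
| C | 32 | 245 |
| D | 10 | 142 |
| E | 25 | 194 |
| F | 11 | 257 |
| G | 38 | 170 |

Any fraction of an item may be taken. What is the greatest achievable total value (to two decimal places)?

715.50

Ratios (sorted): F 23.36, D 14.20, E 7.76, C 7.66, B 5.00, G 4.47, A 0.82
take F (11 @ 257); take D (10 @ 142); take E (25 @ 194); take 16/32 of C → 122.50. Capacity used 62/62.
Total value = 715.50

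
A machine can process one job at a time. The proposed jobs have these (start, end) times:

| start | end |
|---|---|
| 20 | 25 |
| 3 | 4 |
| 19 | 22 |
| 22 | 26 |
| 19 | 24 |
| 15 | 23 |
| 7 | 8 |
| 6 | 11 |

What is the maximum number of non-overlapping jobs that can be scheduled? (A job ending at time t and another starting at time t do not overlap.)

4

Sort by end time and greedily take each interval whose start is ≥ the last chosen end.
By end time: (3,4), (7,8), (6,11), (19,22), (15,23), (19,24), (20,25), (22,26).
Pick (3,4); next start ≥ 4 → (7,8); next start ≥ 8 → (19,22); next start ≥ 22 → (22,26).
Selected 4 jobs.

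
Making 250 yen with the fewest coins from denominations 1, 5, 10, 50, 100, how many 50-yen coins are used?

1

Use the largest denomination that fits, subtract, and repeat.
250 = 2×100 + 1×50
Count of 50: 1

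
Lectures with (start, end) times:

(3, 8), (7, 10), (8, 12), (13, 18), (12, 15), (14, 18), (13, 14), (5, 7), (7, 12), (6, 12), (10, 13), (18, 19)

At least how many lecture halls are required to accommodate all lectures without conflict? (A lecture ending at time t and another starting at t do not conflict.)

Events (time:±→running): 3:+→1 5:+→2 6:+→3 7:-→2 7:+→3 7:+→4 … peak 4.

4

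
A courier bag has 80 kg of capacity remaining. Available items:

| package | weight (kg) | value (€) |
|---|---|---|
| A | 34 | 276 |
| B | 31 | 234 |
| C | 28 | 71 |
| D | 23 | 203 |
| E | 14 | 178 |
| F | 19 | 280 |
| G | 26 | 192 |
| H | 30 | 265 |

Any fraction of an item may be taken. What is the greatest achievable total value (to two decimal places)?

873.04

Sort by value per unit weight and fill in that order.
Ratios (sorted): F 14.74, E 12.71, H 8.83, D 8.83, A 8.12, B 7.55, G 7.38, C 2.54
take F (19 @ 280); take E (14 @ 178); take H (30 @ 265); take 17/23 of D → 150.04. Capacity used 80/80.
Total value = 873.04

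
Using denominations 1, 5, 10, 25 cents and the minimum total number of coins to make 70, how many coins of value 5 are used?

70 = 2×25 + 2×10
Count of 5: 0

0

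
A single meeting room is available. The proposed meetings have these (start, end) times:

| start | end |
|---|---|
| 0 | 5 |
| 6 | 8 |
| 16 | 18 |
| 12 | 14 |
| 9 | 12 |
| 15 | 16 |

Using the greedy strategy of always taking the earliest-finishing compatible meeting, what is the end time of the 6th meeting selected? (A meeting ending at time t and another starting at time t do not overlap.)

By end time: (0,5), (6,8), (9,12), (12,14), (15,16), (16,18).
Pick (0,5); next start ≥ 5 → (6,8); next start ≥ 8 → (9,12); next start ≥ 12 → (12,14); next start ≥ 14 → (15,16); next start ≥ 16 → (16,18).
Selected: (0,5) (6,8) (9,12) (12,14) (15,16) (16,18)

18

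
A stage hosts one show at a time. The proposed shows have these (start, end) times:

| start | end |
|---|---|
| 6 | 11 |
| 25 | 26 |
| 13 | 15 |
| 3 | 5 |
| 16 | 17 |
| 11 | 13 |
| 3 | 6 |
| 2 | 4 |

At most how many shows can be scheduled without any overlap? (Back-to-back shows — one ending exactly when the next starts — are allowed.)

6

By end time: (2,4), (3,5), (3,6), (6,11), (11,13), (13,15), (16,17), (25,26).
Pick (2,4); next start ≥ 4 → (6,11); next start ≥ 11 → (11,13); next start ≥ 13 → (13,15); next start ≥ 15 → (16,17); next start ≥ 17 → (25,26).
Selected 6 shows.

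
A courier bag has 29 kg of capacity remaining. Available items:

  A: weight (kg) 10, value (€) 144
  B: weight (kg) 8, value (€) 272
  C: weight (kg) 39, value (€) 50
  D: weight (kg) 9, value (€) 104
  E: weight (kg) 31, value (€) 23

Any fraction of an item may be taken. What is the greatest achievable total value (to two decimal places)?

522.56

Ratios (sorted): B 34.00, A 14.40, D 11.56, C 1.28, E 0.74
take B (8 @ 272); take A (10 @ 144); take D (9 @ 104); take 2/39 of C → 2.56. Capacity used 29/29.
Total value = 522.56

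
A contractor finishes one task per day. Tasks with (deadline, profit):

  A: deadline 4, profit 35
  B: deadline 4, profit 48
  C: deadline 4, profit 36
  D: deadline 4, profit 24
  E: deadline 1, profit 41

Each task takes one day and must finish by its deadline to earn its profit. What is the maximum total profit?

By profit: B(d4,48), E(d1,41), C(d4,36), A(d4,35), D(d4,24)
B→slot 4; E→slot 1; C→slot 3; A→slot 2; D skipped.
Profit = 41 + 35 + 36 + 48 = 160

160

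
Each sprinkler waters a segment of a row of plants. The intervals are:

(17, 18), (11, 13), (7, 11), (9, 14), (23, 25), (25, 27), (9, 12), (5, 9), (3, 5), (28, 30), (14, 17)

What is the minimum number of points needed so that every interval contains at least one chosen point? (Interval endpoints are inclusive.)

5

Sort by right endpoint; whenever an interval is uncovered, place a point at its right end.
Sorted: [3,5] [5,9] [7,11] [9,12] [11,13] [9,14] [14,17] [17,18] [23,25] [25,27] [28,30]
{[3,5],[5,9]} hit by 5; {[7,11],[9,12],[11,13],[9,14]} hit by 11; {[14,17],[17,18]} hit by 17; {[23,25],[25,27]} hit by 25; {[28,30]} hit by 30.
Points: 5, 11, 17, 25, 30 (5 total).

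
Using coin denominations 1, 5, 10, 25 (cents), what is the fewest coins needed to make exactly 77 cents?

Greedy: take as many of the largest coin as possible, then repeat with the remainder.
77 − 3×25→2 − 2×1→0
Total coins = 3 + 2 = 5

5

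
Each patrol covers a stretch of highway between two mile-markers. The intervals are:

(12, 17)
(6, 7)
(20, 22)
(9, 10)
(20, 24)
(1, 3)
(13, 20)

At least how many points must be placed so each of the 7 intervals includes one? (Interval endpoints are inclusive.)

5

Sorted: [1,3] [6,7] [9,10] [12,17] [13,20] [20,22] [20,24]
{[1,3]} hit by 3; {[6,7]} hit by 7; {[9,10]} hit by 10; {[12,17],[13,20]} hit by 17; {[20,22],[20,24]} hit by 22.
Points: 3, 7, 10, 17, 22 (5 total).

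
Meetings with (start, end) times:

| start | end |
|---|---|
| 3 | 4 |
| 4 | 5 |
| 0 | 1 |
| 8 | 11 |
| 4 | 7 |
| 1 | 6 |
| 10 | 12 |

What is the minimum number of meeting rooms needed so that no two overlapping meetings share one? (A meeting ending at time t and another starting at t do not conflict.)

3

starts: [0, 1, 3, 4, 4, 8, 10]
ends:   [1, 4, 5, 6, 7, 11, 12]
s0→1 e1→0 s1→1 s3→2 e4→1 s4→2 s4→3  — peak 3.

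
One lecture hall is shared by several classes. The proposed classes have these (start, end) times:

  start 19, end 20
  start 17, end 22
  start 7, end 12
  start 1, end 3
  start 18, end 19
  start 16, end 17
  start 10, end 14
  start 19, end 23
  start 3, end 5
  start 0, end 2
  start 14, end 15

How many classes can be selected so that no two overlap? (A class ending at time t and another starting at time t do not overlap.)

By end time: (0,2), (1,3), (3,5), (7,12), (10,14), (14,15), (16,17), (18,19), (19,20), (17,22), (19,23).
Pick (0,2); next start ≥ 2 → (3,5); next start ≥ 5 → (7,12); next start ≥ 12 → (14,15); next start ≥ 15 → (16,17); next start ≥ 17 → (18,19); next start ≥ 19 → (19,20).
Selected 7 classes.

7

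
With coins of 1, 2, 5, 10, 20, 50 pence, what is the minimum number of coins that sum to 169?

Use the largest denomination that fits, subtract, and repeat.
169 = 3×50 + 1×10 + 1×5 + 2×2
Total coins = 3 + 1 + 1 + 2 = 7

7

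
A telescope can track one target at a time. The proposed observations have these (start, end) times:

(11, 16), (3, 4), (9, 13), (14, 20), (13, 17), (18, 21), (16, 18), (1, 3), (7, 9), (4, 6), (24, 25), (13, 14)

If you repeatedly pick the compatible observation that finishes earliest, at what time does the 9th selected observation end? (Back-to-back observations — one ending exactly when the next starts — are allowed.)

25

By end time: (1,3), (3,4), (4,6), (7,9), (9,13), (13,14), (11,16), (13,17), (16,18), (14,20), (18,21), (24,25).
Pick (1,3); next start ≥ 3 → (3,4); next start ≥ 4 → (4,6); next start ≥ 6 → (7,9); next start ≥ 9 → (9,13); next start ≥ 13 → (13,14); next start ≥ 14 → (16,18); next start ≥ 18 → (18,21); next start ≥ 21 → (24,25).
Selected: (1,3) (3,4) (4,6) (7,9) (9,13) (13,14) (16,18) (18,21) (24,25)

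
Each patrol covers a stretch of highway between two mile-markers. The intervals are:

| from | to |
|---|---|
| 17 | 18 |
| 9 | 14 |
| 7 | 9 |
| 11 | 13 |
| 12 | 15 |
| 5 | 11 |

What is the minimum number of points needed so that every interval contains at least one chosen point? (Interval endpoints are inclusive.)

Process intervals by earliest right end; each time one isn't hit yet, stab at its right endpoint.
Sorted: [7,9] [5,11] [11,13] [9,14] [12,15] [17,18]
{[7,9],[5,11]} hit by 9; {[11,13],[9,14],[12,15]} hit by 13; {[17,18]} hit by 18.
Points: 9, 13, 18 (3 total).

3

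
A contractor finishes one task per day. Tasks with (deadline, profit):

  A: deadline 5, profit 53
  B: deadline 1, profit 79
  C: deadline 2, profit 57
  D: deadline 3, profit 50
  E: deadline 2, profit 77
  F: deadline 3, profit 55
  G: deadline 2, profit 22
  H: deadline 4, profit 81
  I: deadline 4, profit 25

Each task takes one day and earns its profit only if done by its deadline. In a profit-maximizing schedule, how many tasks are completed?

Profit order: H=81 B=79 E=77 C=57 F=55 A=53 D=50 I=25 G=22
Assign: H→slot 4, B→slot 1, E→slot 2, C skipped, F→slot 3, A→slot 5, D skipped, I skipped, G skipped.
Slots: [1:B] [2:E] [3:F] [4:H] [5:A]
5 of 9 scheduled.

5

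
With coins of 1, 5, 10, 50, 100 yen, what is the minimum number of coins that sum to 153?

5

Use the largest denomination that fits, subtract, and repeat.
153 − 1×100→53 − 1×50→3 − 3×1→0
Total coins = 1 + 1 + 3 = 5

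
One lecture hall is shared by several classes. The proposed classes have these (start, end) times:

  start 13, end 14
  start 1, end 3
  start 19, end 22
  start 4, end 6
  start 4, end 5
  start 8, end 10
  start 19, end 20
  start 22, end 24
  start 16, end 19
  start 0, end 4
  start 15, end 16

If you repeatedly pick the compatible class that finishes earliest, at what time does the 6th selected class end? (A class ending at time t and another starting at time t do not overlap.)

19

Sort by end time and greedily take each interval whose start is ≥ the last chosen end.
Sorted by end: (1,3)  (0,4)  (4,5)  (4,6)  (8,10)  (13,14)  (15,16)  (16,19)  (19,20)  (19,22)  (22,24)
take (1,3); skip (0,4); take (4,5); skip (4,6); take (8,10); take (13,14); take (15,16); take (16,19); take (19,20); skip (19,22); take (22,24).
Selected: (1,3) (4,5) (8,10) (13,14) (15,16) (16,19) (19,20) (22,24)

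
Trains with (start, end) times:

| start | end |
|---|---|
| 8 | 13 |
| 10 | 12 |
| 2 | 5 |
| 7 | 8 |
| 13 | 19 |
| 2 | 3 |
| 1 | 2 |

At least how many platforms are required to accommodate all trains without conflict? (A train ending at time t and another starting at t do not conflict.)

Count concurrent intervals with a sweep; the peak is the room count.
Events (time:±→running): 1:+→1 2:-→0 2:+→1 2:+→2 … peak 2.

2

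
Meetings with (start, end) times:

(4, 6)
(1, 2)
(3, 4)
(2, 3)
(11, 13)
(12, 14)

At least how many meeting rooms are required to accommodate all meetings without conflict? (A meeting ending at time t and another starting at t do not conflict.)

The answer is the maximum number of intervals overlapping at any instant.
Events (time:±→running): 1:+→1 2:-→0 2:+→1 3:-→0 3:+→1 4:-→0 4:+→1 6:-→0 11:+→1 12:+→2 … peak 2.

2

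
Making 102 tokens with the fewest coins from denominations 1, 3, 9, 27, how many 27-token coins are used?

3

102 = 3×27 + 2×9 + 1×3
Count of 27: 3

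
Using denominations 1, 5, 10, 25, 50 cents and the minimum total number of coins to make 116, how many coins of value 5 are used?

1

116 = 2×50 + 1×10 + 1×5 + 1×1
Count of 5: 1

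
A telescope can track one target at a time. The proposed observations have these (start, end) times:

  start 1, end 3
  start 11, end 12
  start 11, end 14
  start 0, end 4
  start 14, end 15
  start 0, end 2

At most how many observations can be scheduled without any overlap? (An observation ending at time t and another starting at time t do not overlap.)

3

Greedy by earliest finish: after sorting by end time, pick each interval compatible with the last pick.
Sorted by end: (0,2)  (1,3)  (0,4)  (11,12)  (11,14)  (14,15)
take (0,2); take (11,12); take (14,15).
Selected 3 observations.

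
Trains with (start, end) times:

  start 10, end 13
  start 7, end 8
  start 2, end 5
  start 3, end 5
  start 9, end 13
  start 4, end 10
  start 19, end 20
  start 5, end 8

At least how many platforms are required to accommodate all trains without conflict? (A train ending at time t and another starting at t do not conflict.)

3

The answer is the maximum number of intervals overlapping at any instant.
starts: [2, 3, 4, 5, 7, 9, 10, 19]
ends:   [5, 5, 8, 8, 10, 13, 13, 20]
s2→1 s3→2 s4→3  — peak 3.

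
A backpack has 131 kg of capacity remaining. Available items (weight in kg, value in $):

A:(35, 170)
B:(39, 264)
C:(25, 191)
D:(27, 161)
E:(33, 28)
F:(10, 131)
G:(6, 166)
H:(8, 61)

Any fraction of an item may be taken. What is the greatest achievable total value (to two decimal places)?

Greedy by value/weight ratio, highest first.
Order: G (166/6=27.67) > F (131/10=13.10) > C (191/25=7.64) > H (61/8=7.62) > B (264/39=6.77) > D (161/27=5.96) > A (170/35=4.86) > E (28/33=0.85)
Fill: take G (6 @ 166) → take F (10 @ 131) → take C (25 @ 191) → take H (8 @ 61) → take B (39 @ 264) → take D (27 @ 161) → take 16/35 of A → 77.71; 131/131 used.
Total value = 1051.71

1051.71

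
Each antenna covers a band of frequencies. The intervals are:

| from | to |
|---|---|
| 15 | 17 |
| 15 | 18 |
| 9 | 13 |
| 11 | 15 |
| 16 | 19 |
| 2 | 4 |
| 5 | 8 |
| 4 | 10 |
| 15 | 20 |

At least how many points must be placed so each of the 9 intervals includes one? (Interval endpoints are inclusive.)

By right end: [2,4]  [5,8]  [4,10]  [9,13]  [11,15]  [15,17]  [15,18]  [16,19]  [15,20]
[2,4] uncovered → point at 4; [5,8] uncovered → point at 8; [9,13] uncovered → point at 13; [15,17] uncovered → point at 17.
Points: 4, 8, 13, 17 (4 total).

4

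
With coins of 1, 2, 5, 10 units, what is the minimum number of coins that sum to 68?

68 − 6×10→8 − 1×5→3 − 1×2→1 − 1×1→0
Total coins = 6 + 1 + 1 + 1 = 9

9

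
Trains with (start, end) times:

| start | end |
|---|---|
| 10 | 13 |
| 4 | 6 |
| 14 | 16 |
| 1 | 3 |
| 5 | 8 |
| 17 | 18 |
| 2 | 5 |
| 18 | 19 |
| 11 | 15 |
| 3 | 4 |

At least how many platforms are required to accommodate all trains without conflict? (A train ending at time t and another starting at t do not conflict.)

2

The answer is the maximum number of intervals overlapping at any instant.
starts: [1, 2, 3, 4, 5, 10, 11, 14, 17, 18]
ends:   [3, 4, 5, 6, 8, 13, 15, 16, 18, 19]
s1→1 s2→2  — peak 2.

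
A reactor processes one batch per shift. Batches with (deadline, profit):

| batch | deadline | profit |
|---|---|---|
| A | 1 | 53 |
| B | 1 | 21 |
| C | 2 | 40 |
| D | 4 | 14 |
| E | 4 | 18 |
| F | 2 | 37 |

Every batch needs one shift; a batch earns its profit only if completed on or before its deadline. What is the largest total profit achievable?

Take jobs in profit order; each goes to the latest open slot no later than its deadline.
Profit order: A=53 C=40 F=37 B=21 E=18 D=14
Assign: A→slot 1, C→slot 2, F skipped, B skipped, E→slot 4, D→slot 3.
Slots: [1:A] [2:C] [3:D] [4:E]
Profit = 53 + 40 + 14 + 18 = 125

125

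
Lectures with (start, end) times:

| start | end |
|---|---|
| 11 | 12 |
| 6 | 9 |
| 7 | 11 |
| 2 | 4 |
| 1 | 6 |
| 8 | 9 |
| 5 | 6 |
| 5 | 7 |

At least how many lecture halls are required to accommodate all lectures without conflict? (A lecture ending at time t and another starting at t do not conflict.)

3

Count concurrent intervals with a sweep; the peak is the room count.
starts: [1, 2, 5, 5, 6, 7, 8, 11]
ends:   [4, 6, 6, 7, 9, 9, 11, 12]
s1→1 s2→2 e4→1 s5→2 s5→3  — peak 3.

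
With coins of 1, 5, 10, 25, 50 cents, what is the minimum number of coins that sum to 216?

7

Greedy: take as many of the largest coin as possible, then repeat with the remainder.
216 = 4×50 + 1×10 + 1×5 + 1×1
Total coins = 4 + 1 + 1 + 1 = 7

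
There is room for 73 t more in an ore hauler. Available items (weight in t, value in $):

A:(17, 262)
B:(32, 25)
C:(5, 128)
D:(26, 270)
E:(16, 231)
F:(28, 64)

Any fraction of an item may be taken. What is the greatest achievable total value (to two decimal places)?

Order: C (128/5=25.60) > A (262/17=15.41) > E (231/16=14.44) > D (270/26=10.38) > F (64/28=2.29) > B (25/32=0.78)
Fill: take C (5 @ 128) → take A (17 @ 262) → take E (16 @ 231) → take D (26 @ 270) → take 9/28 of F → 20.57; 73/73 used.
Total value = 911.57

911.57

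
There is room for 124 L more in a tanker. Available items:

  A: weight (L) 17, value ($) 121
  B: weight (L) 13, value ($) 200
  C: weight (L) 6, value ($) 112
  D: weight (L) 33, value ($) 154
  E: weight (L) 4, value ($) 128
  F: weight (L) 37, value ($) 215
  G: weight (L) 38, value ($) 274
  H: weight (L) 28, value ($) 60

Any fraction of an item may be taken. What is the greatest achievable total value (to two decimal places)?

Greedy by value/weight ratio, highest first.
Order: E (128/4=32.00) > C (112/6=18.67) > B (200/13=15.38) > G (274/38=7.21) > A (121/17=7.12) > F (215/37=5.81) > D (154/33=4.67) > H (60/28=2.14)
Fill: take E (4 @ 128) → take C (6 @ 112) → take B (13 @ 200) → take G (38 @ 274) → take A (17 @ 121) → take F (37 @ 215) → take 9/33 of D → 42.00; 124/124 used.
Total value = 1092.00

1092.00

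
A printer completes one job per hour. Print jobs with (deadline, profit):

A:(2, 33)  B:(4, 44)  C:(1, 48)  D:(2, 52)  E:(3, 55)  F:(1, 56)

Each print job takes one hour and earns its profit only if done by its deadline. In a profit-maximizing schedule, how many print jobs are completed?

Sort by profit descending; place each in the latest free slot ≤ its deadline.
Profit order: F=56 E=55 D=52 C=48 B=44 A=33
Assign: F→slot 1, E→slot 3, D→slot 2, C skipped, B→slot 4, A skipped.
Slots: [1:F] [2:D] [3:E] [4:B]
4 of 6 scheduled.

4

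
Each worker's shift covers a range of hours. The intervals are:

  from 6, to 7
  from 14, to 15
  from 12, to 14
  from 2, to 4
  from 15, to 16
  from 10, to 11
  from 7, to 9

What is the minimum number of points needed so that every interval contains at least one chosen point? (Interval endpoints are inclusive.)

Sorted: [2,4] [6,7] [7,9] [10,11] [12,14] [14,15] [15,16]
{[2,4]} hit by 4; {[6,7],[7,9]} hit by 7; {[10,11]} hit by 11; {[12,14],[14,15]} hit by 14; {[15,16]} hit by 16.
Points: 4, 7, 11, 14, 16 (5 total).

5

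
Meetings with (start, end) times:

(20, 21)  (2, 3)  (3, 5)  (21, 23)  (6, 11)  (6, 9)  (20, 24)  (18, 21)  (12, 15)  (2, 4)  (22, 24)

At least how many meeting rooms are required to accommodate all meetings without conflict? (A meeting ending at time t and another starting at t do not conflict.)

starts: [2, 2, 3, 6, 6, 12, 18, 20, 20, 21, 22]
ends:   [3, 4, 5, 9, 11, 15, 21, 21, 23, 24, 24]
s2→1 s2→2 e3→1 s3→2 e4→1 e5→0 s6→1 s6→2 e9→1 e11→0 s12→1 e15→0 s18→1 s20→2 s20→3  — peak 3.

3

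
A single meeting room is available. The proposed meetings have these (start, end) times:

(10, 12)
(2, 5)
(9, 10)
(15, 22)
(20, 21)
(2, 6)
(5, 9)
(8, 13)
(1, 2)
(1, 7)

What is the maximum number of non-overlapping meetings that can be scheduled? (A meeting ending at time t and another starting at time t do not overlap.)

Greedy by earliest finish: after sorting by end time, pick each interval compatible with the last pick.
Sorted by end: (1,2)  (2,5)  (2,6)  (1,7)  (5,9)  (9,10)  (10,12)  (8,13)  (20,21)  (15,22)
take (1,2); take (2,5); take (5,9); take (9,10); take (10,12); skip (8,13); take (20,21); skip (15,22).
Selected 6 meetings.

6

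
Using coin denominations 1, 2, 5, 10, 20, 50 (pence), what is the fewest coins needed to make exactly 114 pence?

5

Use the largest denomination that fits, subtract, and repeat.
114 = 2×50 + 1×10 + 2×2
Total coins = 2 + 1 + 2 = 5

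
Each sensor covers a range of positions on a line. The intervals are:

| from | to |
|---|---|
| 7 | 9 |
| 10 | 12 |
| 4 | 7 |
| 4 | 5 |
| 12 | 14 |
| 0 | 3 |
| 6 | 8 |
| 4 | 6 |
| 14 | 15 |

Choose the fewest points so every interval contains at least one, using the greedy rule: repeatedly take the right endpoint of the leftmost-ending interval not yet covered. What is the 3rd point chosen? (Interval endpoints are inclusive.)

8

Sort by right endpoint; whenever an interval is uncovered, place a point at its right end.
By right end: [0,3]  [4,5]  [4,6]  [4,7]  [6,8]  [7,9]  [10,12]  [12,14]  [14,15]
[0,3] uncovered → point at 3; [4,5] uncovered → point at 5; [6,8] uncovered → point at 8; [10,12] uncovered → point at 12; [14,15] uncovered → point at 15.
Points: 3, 5, 8, 12, 15 (5 total).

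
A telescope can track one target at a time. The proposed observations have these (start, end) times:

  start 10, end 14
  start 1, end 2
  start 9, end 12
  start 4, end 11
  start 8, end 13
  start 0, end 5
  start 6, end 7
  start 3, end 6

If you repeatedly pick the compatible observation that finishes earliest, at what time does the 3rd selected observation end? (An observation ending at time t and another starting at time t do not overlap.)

Sort by end time and greedily take each interval whose start is ≥ the last chosen end.
By end time: (1,2), (0,5), (3,6), (6,7), (4,11), (9,12), (8,13), (10,14).
Pick (1,2); next start ≥ 2 → (3,6); next start ≥ 6 → (6,7); next start ≥ 7 → (9,12).
Selected: (1,2) (3,6) (6,7) (9,12)

7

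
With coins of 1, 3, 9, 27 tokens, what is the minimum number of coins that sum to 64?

4

Use the largest denomination that fits, subtract, and repeat.
64 − 2×27→10 − 1×9→1 − 1×1→0
Total coins = 2 + 1 + 1 = 4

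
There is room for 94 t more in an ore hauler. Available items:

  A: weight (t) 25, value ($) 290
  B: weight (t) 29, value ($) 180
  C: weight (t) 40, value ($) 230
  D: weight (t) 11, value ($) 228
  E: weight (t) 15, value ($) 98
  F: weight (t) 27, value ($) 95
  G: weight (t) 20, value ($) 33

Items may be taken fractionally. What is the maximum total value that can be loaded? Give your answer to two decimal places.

Sort by value per unit weight and fill in that order.
Ratios (sorted): D 20.73, A 11.60, E 6.53, B 6.21, C 5.75, F 3.52, G 1.65
take D (11 @ 228); take A (25 @ 290); take E (15 @ 98); take B (29 @ 180); take 14/40 of C → 80.50. Capacity used 94/94.
Total value = 876.50

876.50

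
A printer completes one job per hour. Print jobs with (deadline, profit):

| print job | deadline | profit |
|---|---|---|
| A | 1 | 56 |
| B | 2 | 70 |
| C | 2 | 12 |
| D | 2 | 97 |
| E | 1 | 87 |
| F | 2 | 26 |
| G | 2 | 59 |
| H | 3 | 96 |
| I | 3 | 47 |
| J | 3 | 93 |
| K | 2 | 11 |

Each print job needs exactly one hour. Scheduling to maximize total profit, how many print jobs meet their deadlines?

Sort by profit descending; place each in the latest free slot ≤ its deadline.
Profit order: D=97 H=96 J=93 E=87 B=70 G=59 A=56 I=47 F=26 C=12 K=11
Assign: D→slot 2, H→slot 3, J→slot 1, E skipped, B skipped, G skipped, A skipped, I skipped, F skipped, C skipped, K skipped.
Slots: [1:J] [2:D] [3:H]
3 of 11 scheduled.

3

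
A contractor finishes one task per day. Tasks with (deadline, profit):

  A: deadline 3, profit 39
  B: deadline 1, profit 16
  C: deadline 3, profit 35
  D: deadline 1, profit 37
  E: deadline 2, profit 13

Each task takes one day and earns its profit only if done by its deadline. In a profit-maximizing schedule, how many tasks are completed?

3

Take jobs in profit order; each goes to the latest open slot no later than its deadline.
Profit order: A=39 D=37 C=35 B=16 E=13
Assign: A→slot 3, D→slot 1, C→slot 2, B skipped, E skipped.
Slots: [1:D] [2:C] [3:A]
3 of 5 scheduled.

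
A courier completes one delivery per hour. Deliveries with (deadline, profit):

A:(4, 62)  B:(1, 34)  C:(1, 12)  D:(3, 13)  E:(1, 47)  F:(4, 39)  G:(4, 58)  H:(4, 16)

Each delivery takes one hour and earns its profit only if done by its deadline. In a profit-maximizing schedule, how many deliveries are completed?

4

Sort by profit descending; place each in the latest free slot ≤ its deadline.
By profit: A(d4,62), G(d4,58), E(d1,47), F(d4,39), B(d1,34), H(d4,16), D(d3,13), C(d1,12)
A→slot 4; G→slot 3; E→slot 1; F→slot 2; B skipped; H skipped; D skipped; C skipped.
4 of 8 scheduled.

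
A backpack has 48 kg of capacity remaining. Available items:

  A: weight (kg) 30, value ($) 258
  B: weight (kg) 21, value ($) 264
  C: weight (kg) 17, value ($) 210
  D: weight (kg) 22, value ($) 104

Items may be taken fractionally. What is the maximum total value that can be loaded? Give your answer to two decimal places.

560.00

Order: B (264/21=12.57) > C (210/17=12.35) > A (258/30=8.60) > D (104/22=4.73)
Fill: take B (21 @ 264) → take C (17 @ 210) → take 10/30 of A → 86.00; 48/48 used.
Total value = 560.00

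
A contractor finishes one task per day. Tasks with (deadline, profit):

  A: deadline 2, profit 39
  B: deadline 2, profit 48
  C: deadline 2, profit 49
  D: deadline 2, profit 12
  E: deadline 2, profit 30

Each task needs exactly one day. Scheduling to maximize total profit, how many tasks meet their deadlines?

2

By profit: C(d2,49), B(d2,48), A(d2,39), E(d2,30), D(d2,12)
C→slot 2; B→slot 1; A skipped; E skipped; D skipped.
2 of 5 scheduled.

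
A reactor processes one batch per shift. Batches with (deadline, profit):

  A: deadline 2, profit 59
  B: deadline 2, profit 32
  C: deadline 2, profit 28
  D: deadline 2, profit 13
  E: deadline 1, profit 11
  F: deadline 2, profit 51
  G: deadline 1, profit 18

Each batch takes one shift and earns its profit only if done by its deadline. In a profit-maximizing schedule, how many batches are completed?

Take jobs in profit order; each goes to the latest open slot no later than its deadline.
By profit: A(d2,59), F(d2,51), B(d2,32), C(d2,28), G(d1,18), D(d2,13), E(d1,11)
A→slot 2; F→slot 1; B skipped; C skipped; G skipped; D skipped; E skipped.
2 of 7 scheduled.

2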